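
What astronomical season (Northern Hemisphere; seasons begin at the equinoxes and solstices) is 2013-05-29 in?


Date: May 29
Astronomical Spring (approx.; exact equinox/solstice day varies by year): March 20 to June 20
May 29 falls within the Spring window

Spring


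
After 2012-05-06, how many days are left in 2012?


Day of year: 127 of 366
Remaining = 366 - 127

239 days


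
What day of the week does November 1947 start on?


Target: November 1, 1947
Anchor: Jan 1, 1947. With p = 1947 - 1 = 1946: (p + p//4 - p//100 + p//400) mod 7 = (1946 + 486 - 19 + 4) mod 7 = 2417 mod 7 = 2 -> Wednesday (Mon=0 ... Sun=6)
Days before November (Jan-Oct): 304 days
Weekday index = (2 + 304) mod 7 = 5

Saturday


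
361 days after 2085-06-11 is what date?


Start: 2085-06-11, add 361 days
June 2085 has 30 days: 30 - 11 = 19 days to June 30 -> 342 left
July 2085 has 31 days -> 311 left
August 2085 has 31 days -> 280 left
September 2085 has 30 days -> 250 left
October 2085 has 31 days -> 219 left
November 2085 has 30 days -> 189 left
December 2085 has 31 days -> 158 left
January 2086 has 31 days -> 127 left
February 2086 has 28 days -> 99 left
March 2086 has 31 days -> 68 left
April 2086 has 30 days -> 38 left
May 2086 has 31 days -> 7 left
June 2086: 7 <= 30 -> lands on June 7

Result: 2086-06-07


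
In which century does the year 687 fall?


Century = (year - 1) // 100 + 1
= (687 - 1) // 100 + 1
= 686 // 100 + 1
= 6 + 1

7th century


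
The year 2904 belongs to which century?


Century = (year - 1) // 100 + 1
= (2904 - 1) // 100 + 1
= 2903 // 100 + 1
= 29 + 1

30th century


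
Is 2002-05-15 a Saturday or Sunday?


Anchor: Jan 1, 2002. With p = 2002 - 1 = 2001: (p + p//4 - p//100 + p//400) mod 7 = (2001 + 500 - 20 + 5) mod 7 = 2486 mod 7 = 1 -> Tuesday (Mon=0 ... Sun=6)
Day of year: 135; offset = 134
Weekday index = (1 + 134) mod 7 = 2 -> Wednesday
Weekend days: Saturday, Sunday

No


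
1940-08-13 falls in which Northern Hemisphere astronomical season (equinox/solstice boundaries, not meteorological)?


Date: August 13
Astronomical Summer (approx.; exact equinox/solstice day varies by year): June 21 to September 21
August 13 falls within the Summer window

Summer


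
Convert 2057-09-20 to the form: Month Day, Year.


ISO 2057-09-20 parses as year=2057, month=09, day=20
Month 9 -> September

September 20, 2057


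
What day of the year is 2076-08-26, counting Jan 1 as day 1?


Date: August 26, 2076
Days in months 1 through 7: 213
Plus 26 days in August

Day of year: 239


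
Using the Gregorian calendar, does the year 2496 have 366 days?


Gregorian leap year rule: divisible by 4, but not by 100, unless also by 400.
2496 is divisible by 4 but not 100 -> leap year

Yes


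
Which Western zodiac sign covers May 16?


Date: May 16
Conventional tropical zodiac dates: Taurus from April 20 onward; Gemini starts May 21
May 16 falls within the Taurus range

Taurus


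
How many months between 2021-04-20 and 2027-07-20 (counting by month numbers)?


From April 2021 to July 2027
6 years * 12 = 72 months, plus 3 months = 75

75 months


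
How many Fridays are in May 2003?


May 2003 has 31 days
Anchor: Jan 1, 2003. With p = 2003 - 1 = 2002: (p + p//4 - p//100 + p//400) mod 7 = (2002 + 500 - 20 + 5) mod 7 = 2487 mod 7 = 2 -> Wednesday (Mon=0 ... Sun=6)
Days before May (Jan-Apr): 120; May 1 index = (2 + 120) mod 7 = 3 -> Thursday
First Friday is May 2
Fridays: 2, 9, 16, 23, 30

5 Fridays


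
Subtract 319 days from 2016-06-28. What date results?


Start: 2016-06-28, subtract 319 days
Back 28 days from June 28 reaches May 31, 2016 -> 291 left
May 2016 has 31 days -> back to April 30, 2016 -> 260 left
April 2016 has 30 days -> back to March 31, 2016 -> 230 left
March 2016 has 31 days -> back to February 29, 2016 -> 199 left
February 2016 has 29 days -> back to January 31, 2016 -> 170 left
January 2016 has 31 days -> back to December 31, 2015 -> 139 left
December 2015 has 31 days -> back to November 30, 2015 -> 108 left
November 2015 has 30 days -> back to October 31, 2015 -> 78 left
October 2015 has 31 days -> back to September 30, 2015 -> 47 left
September 2015 has 30 days -> back to August 31, 2015 -> 17 left
August 2015: 31 - 17 = 14 -> lands on August 14

Result: 2015-08-14


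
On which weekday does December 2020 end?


December 2020 has 31 days
Anchor: Jan 1, 2020. With p = 2020 - 1 = 2019: (p + p//4 - p//100 + p//400) mod 7 = (2019 + 504 - 20 + 5) mod 7 = 2508 mod 7 = 2 -> Wednesday (Mon=0 ... Sun=6)
Days before December (Jan-Nov): 335; December 1 index = (2 + 335) mod 7 = 1 -> Tuesday
Last day offset: 31 - 1 = 30 days
Weekday index = (1 + 30) mod 7 = 3

Thursday, December 31


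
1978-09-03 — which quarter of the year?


Month: September (month 9)
Q1: Jan-Mar, Q2: Apr-Jun, Q3: Jul-Sep, Q4: Oct-Dec

Q3


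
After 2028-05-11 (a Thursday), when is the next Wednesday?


Current: Thursday
Target: Wednesday
Days ahead: 6

Next Wednesday: 2028-05-17


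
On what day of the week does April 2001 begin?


Target: April 1, 2001
Anchor: Jan 1, 2001. With p = 2001 - 1 = 2000: (p + p//4 - p//100 + p//400) mod 7 = (2000 + 500 - 20 + 5) mod 7 = 2485 mod 7 = 0 -> Monday (Mon=0 ... Sun=6)
Days before April (Jan-Mar): 90 days
Weekday index = (0 + 90) mod 7 = 6

Sunday


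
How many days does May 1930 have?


May 1930

31 days


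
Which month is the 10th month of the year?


Month 10 of 12

October


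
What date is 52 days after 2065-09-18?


Start: 2065-09-18, add 52 days
September 2065 has 30 days: 30 - 18 = 12 days to September 30 -> 40 left
October 2065 has 31 days -> 9 left
November 2065: 9 <= 30 -> lands on November 9

Result: 2065-11-09


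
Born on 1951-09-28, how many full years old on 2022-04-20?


Birth: 1951-09-28
Reference: 2022-04-20
Year difference: 2022 - 1951 = 71
Birthday not yet reached in 2022, subtract 1

70 years old


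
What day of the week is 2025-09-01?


Date: September 1, 2025
Anchor: Jan 1, 2025. With p = 2025 - 1 = 2024: (p + p//4 - p//100 + p//400) mod 7 = (2024 + 506 - 20 + 5) mod 7 = 2515 mod 7 = 2 -> Wednesday (Mon=0 ... Sun=6)
Days before September (Jan-Aug): 243; offset = 243 + 1 - 1 = 243
Weekday index = (2 + 243) mod 7 = 0

Day of the week: Monday


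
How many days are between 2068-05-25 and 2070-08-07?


From 2068-05-25 to 2070-08-07
2068-05-25: days before May = 31 + 29 + 31 + 30 = 121 (2068 is a leap year); day of year = 121 + 25 = 146
2070-08-07: days before August = 31 + 28 + 31 + 30 + 31 + 30 + 31 = 212 (2070 is not a leap year); day of year = 212 + 7 = 219
Rest of 2068: 366 - 146 = 220
Full years 2069 (365): 365
Total = 220 + 365 + 219 = 804

804 days


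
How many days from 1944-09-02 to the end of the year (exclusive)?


Day of year: 246 of 366
Remaining = 366 - 246

120 days


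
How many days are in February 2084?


February 2084 (leap year: yes)

29 days


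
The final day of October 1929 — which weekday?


October 1929 has 31 days
Anchor: Jan 1, 1929. With p = 1929 - 1 = 1928: (p + p//4 - p//100 + p//400) mod 7 = (1928 + 482 - 19 + 4) mod 7 = 2395 mod 7 = 1 -> Tuesday (Mon=0 ... Sun=6)
Days before October (Jan-Sep): 273; October 1 index = (1 + 273) mod 7 = 1 -> Tuesday
Last day offset: 31 - 1 = 30 days
Weekday index = (1 + 30) mod 7 = 3

Thursday, October 31


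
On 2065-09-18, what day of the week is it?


Date: September 18, 2065
Anchor: Jan 1, 2065. With p = 2065 - 1 = 2064: (p + p//4 - p//100 + p//400) mod 7 = (2064 + 516 - 20 + 5) mod 7 = 2565 mod 7 = 3 -> Thursday (Mon=0 ... Sun=6)
Days before September (Jan-Aug): 243; offset = 243 + 18 - 1 = 260
Weekday index = (3 + 260) mod 7 = 4

Day of the week: Friday


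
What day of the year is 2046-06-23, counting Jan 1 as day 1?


Date: June 23, 2046
Days in months 1 through 5: 151
Plus 23 days in June

Day of year: 174


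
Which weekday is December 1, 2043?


Target: December 1, 2043
Anchor: Jan 1, 2043. With p = 2043 - 1 = 2042: (p + p//4 - p//100 + p//400) mod 7 = (2042 + 510 - 20 + 5) mod 7 = 2537 mod 7 = 3 -> Thursday (Mon=0 ... Sun=6)
Days before December (Jan-Nov): 334 days
Weekday index = (3 + 334) mod 7 = 1

Tuesday


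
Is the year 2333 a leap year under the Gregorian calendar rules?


Gregorian leap year rule: divisible by 4, but not by 100, unless also by 400.
2333 is not divisible by 4 -> not a leap year

No


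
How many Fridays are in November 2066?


November 2066 has 30 days
Anchor: Jan 1, 2066. With p = 2066 - 1 = 2065: (p + p//4 - p//100 + p//400) mod 7 = (2065 + 516 - 20 + 5) mod 7 = 2566 mod 7 = 4 -> Friday (Mon=0 ... Sun=6)
Days before November (Jan-Oct): 304; November 1 index = (4 + 304) mod 7 = 0 -> Monday
First Friday is November 5
Fridays: 5, 12, 19, 26

4 Fridays


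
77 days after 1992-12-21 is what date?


Start: 1992-12-21, add 77 days
December 1992 has 31 days: 31 - 21 = 10 days to December 31 -> 67 left
January 1993 has 31 days -> 36 left
February 1993 has 28 days -> 8 left
March 1993: 8 <= 31 -> lands on March 8

Result: 1993-03-08


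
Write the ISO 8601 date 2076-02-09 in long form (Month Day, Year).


ISO 2076-02-09 parses as year=2076, month=02, day=09
Month 2 -> February

February 9, 2076


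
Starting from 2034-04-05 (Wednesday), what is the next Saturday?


Current: Wednesday
Target: Saturday
Days ahead: 3

Next Saturday: 2034-04-08


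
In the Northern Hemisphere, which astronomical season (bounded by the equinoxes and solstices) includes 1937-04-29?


Date: April 29
Astronomical Spring (approx.; exact equinox/solstice day varies by year): March 20 to June 20
April 29 falls within the Spring window

Spring


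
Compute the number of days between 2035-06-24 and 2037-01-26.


From 2035-06-24 to 2037-01-26
2035-06-24: days before June = 31 + 28 + 31 + 30 + 31 = 151 (2035 is not a leap year); day of year = 151 + 24 = 175
2037-01-26: day of year = 26
Rest of 2035: 365 - 175 = 190
Full years 2036 (366): 366
Total = 190 + 366 + 26 = 582

582 days


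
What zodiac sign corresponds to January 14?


Date: January 14
Conventional tropical zodiac dates: Capricorn from December 22 onward; Aquarius starts January 20
January 14 falls within the Capricorn range

Capricorn


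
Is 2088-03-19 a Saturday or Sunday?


Anchor: Jan 1, 2088. With p = 2088 - 1 = 2087: (p + p//4 - p//100 + p//400) mod 7 = (2087 + 521 - 20 + 5) mod 7 = 2593 mod 7 = 3 -> Thursday (Mon=0 ... Sun=6)
Day of year: 79; offset = 78
Weekday index = (3 + 78) mod 7 = 4 -> Friday
Weekend days: Saturday, Sunday

No


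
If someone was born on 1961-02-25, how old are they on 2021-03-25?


Birth: 1961-02-25
Reference: 2021-03-25
Year difference: 2021 - 1961 = 60

60 years old


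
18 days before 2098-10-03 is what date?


Start: 2098-10-03, subtract 18 days
Back 3 days from October 3 reaches September 30, 2098 -> 15 left
September 2098: 30 - 15 = 15 -> lands on September 15

Result: 2098-09-15


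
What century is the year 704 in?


Century = (year - 1) // 100 + 1
= (704 - 1) // 100 + 1
= 703 // 100 + 1
= 7 + 1

8th century


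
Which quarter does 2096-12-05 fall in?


Month: December (month 12)
Q1: Jan-Mar, Q2: Apr-Jun, Q3: Jul-Sep, Q4: Oct-Dec

Q4


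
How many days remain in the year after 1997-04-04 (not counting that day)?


Day of year: 94 of 365
Remaining = 365 - 94

271 days


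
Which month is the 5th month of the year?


Month 5 of 12

May


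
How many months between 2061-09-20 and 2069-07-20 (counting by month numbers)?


From September 2061 to July 2069
8 years * 12 = 96 months, minus 2 months = 94

94 months


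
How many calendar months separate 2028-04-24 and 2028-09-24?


From April 2028 to September 2028
0 years * 12 = 0 months, plus 5 months = 5

5 months


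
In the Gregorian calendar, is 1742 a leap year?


Gregorian leap year rule: divisible by 4, but not by 100, unless also by 400.
1742 is not divisible by 4 -> not a leap year

No


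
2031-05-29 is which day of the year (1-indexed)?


Date: May 29, 2031
Days in months 1 through 4: 120
Plus 29 days in May

Day of year: 149


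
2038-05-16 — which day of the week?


Date: May 16, 2038
Anchor: Jan 1, 2038. With p = 2038 - 1 = 2037: (p + p//4 - p//100 + p//400) mod 7 = (2037 + 509 - 20 + 5) mod 7 = 2531 mod 7 = 4 -> Friday (Mon=0 ... Sun=6)
Days before May (Jan-Apr): 120; offset = 120 + 16 - 1 = 135
Weekday index = (4 + 135) mod 7 = 6

Day of the week: Sunday


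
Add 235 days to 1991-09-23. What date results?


Start: 1991-09-23, add 235 days
September 1991 has 30 days: 30 - 23 = 7 days to September 30 -> 228 left
October 1991 has 31 days -> 197 left
November 1991 has 30 days -> 167 left
December 1991 has 31 days -> 136 left
January 1992 has 31 days -> 105 left
February 1992 has 29 days -> 76 left
March 1992 has 31 days -> 45 left
April 1992 has 30 days -> 15 left
May 1992: 15 <= 31 -> lands on May 15

Result: 1992-05-15


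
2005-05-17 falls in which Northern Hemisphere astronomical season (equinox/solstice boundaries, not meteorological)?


Date: May 17
Astronomical Spring (approx.; exact equinox/solstice day varies by year): March 20 to June 20
May 17 falls within the Spring window

Spring


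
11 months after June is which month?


June is month 6
6 + 11 = 17; wrap: 17 - 12 = 5

May


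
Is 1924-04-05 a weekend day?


Anchor: Jan 1, 1924. With p = 1924 - 1 = 1923: (p + p//4 - p//100 + p//400) mod 7 = (1923 + 480 - 19 + 4) mod 7 = 2388 mod 7 = 1 -> Tuesday (Mon=0 ... Sun=6)
Day of year: 96; offset = 95
Weekday index = (1 + 95) mod 7 = 5 -> Saturday
Weekend days: Saturday, Sunday

Yes


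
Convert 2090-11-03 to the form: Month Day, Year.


ISO 2090-11-03 parses as year=2090, month=11, day=03
Month 11 -> November

November 3, 2090


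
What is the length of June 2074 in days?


June 2074

30 days


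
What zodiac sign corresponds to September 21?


Date: September 21
Conventional tropical zodiac dates: Virgo from August 23 onward; Libra starts September 23
September 21 falls within the Virgo range

Virgo


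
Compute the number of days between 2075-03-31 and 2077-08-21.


From 2075-03-31 to 2077-08-21
2075-03-31: days before March = 31 + 28 = 59 (2075 is not a leap year); day of year = 59 + 31 = 90
2077-08-21: days before August = 31 + 28 + 31 + 30 + 31 + 30 + 31 = 212 (2077 is not a leap year); day of year = 212 + 21 = 233
Rest of 2075: 365 - 90 = 275
Full years 2076 (366): 366
Total = 275 + 366 + 233 = 874

874 days


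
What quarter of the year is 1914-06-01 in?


Month: June (month 6)
Q1: Jan-Mar, Q2: Apr-Jun, Q3: Jul-Sep, Q4: Oct-Dec

Q2


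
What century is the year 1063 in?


Century = (year - 1) // 100 + 1
= (1063 - 1) // 100 + 1
= 1062 // 100 + 1
= 10 + 1

11th century


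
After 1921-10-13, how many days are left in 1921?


Day of year: 286 of 365
Remaining = 365 - 286

79 days


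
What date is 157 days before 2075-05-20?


Start: 2075-05-20, subtract 157 days
Back 20 days from May 20 reaches April 30, 2075 -> 137 left
April 2075 has 30 days -> back to March 31, 2075 -> 107 left
March 2075 has 31 days -> back to February 28, 2075 -> 76 left
February 2075 has 28 days -> back to January 31, 2075 -> 48 left
January 2075 has 31 days -> back to December 31, 2074 -> 17 left
December 2074: 31 - 17 = 14 -> lands on December 14

Result: 2074-12-14


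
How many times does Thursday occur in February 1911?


February 1911 has 28 days
Anchor: Jan 1, 1911. With p = 1911 - 1 = 1910: (p + p//4 - p//100 + p//400) mod 7 = (1910 + 477 - 19 + 4) mod 7 = 2372 mod 7 = 6 -> Sunday (Mon=0 ... Sun=6)
Days before February (Jan): 31; February 1 index = (6 + 31) mod 7 = 2 -> Wednesday
First Thursday is February 2
Thursdays: 2, 9, 16, 23

4 Thursdays


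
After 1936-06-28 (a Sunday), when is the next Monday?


Current: Sunday
Target: Monday
Days ahead: 1

Next Monday: 1936-06-29


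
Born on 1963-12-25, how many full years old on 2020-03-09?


Birth: 1963-12-25
Reference: 2020-03-09
Year difference: 2020 - 1963 = 57
Birthday not yet reached in 2020, subtract 1

56 years old


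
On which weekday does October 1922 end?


October 1922 has 31 days
Anchor: Jan 1, 1922. With p = 1922 - 1 = 1921: (p + p//4 - p//100 + p//400) mod 7 = (1921 + 480 - 19 + 4) mod 7 = 2386 mod 7 = 6 -> Sunday (Mon=0 ... Sun=6)
Days before October (Jan-Sep): 273; October 1 index = (6 + 273) mod 7 = 6 -> Sunday
Last day offset: 31 - 1 = 30 days
Weekday index = (6 + 30) mod 7 = 1

Tuesday, October 31


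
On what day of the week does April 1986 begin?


Target: April 1, 1986
Anchor: Jan 1, 1986. With p = 1986 - 1 = 1985: (p + p//4 - p//100 + p//400) mod 7 = (1985 + 496 - 19 + 4) mod 7 = 2466 mod 7 = 2 -> Wednesday (Mon=0 ... Sun=6)
Days before April (Jan-Mar): 90 days
Weekday index = (2 + 90) mod 7 = 1

Tuesday


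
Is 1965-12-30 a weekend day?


Anchor: Jan 1, 1965. With p = 1965 - 1 = 1964: (p + p//4 - p//100 + p//400) mod 7 = (1964 + 491 - 19 + 4) mod 7 = 2440 mod 7 = 4 -> Friday (Mon=0 ... Sun=6)
Day of year: 364; offset = 363
Weekday index = (4 + 363) mod 7 = 3 -> Thursday
Weekend days: Saturday, Sunday

No


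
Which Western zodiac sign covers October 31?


Date: October 31
Conventional tropical zodiac dates: Scorpio from October 23 onward; Sagittarius starts November 22
October 31 falls within the Scorpio range

Scorpio


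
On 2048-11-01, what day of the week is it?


Date: November 1, 2048
Anchor: Jan 1, 2048. With p = 2048 - 1 = 2047: (p + p//4 - p//100 + p//400) mod 7 = (2047 + 511 - 20 + 5) mod 7 = 2543 mod 7 = 2 -> Wednesday (Mon=0 ... Sun=6)
Days before November (Jan-Oct): 305; offset = 305 + 1 - 1 = 305
Weekday index = (2 + 305) mod 7 = 6

Day of the week: Sunday


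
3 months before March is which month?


March is month 3
3 - 3 = 0; wrap: 0 + 12 = 12

December


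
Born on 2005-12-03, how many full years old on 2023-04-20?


Birth: 2005-12-03
Reference: 2023-04-20
Year difference: 2023 - 2005 = 18
Birthday not yet reached in 2023, subtract 1

17 years old


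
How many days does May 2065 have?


May 2065

31 days


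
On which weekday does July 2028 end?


July 2028 has 31 days
Anchor: Jan 1, 2028. With p = 2028 - 1 = 2027: (p + p//4 - p//100 + p//400) mod 7 = (2027 + 506 - 20 + 5) mod 7 = 2518 mod 7 = 5 -> Saturday (Mon=0 ... Sun=6)
Days before July (Jan-Jun): 182; July 1 index = (5 + 182) mod 7 = 5 -> Saturday
Last day offset: 31 - 1 = 30 days
Weekday index = (5 + 30) mod 7 = 0

Monday, July 31


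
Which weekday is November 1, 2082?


Target: November 1, 2082
Anchor: Jan 1, 2082. With p = 2082 - 1 = 2081: (p + p//4 - p//100 + p//400) mod 7 = (2081 + 520 - 20 + 5) mod 7 = 2586 mod 7 = 3 -> Thursday (Mon=0 ... Sun=6)
Days before November (Jan-Oct): 304 days
Weekday index = (3 + 304) mod 7 = 6

Sunday


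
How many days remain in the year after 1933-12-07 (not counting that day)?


Day of year: 341 of 365
Remaining = 365 - 341

24 days


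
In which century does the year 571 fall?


Century = (year - 1) // 100 + 1
= (571 - 1) // 100 + 1
= 570 // 100 + 1
= 5 + 1

6th century


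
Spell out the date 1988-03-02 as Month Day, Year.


ISO 1988-03-02 parses as year=1988, month=03, day=02
Month 3 -> March

March 2, 1988


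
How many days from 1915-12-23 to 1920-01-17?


From 1915-12-23 to 1920-01-17
1915-12-23: days before December = 31 + 28 + 31 + 30 + 31 + 30 + 31 + 31 + 30 + 31 + 30 = 334 (1915 is not a leap year); day of year = 334 + 23 = 357
1920-01-17: day of year = 17
Rest of 1915: 365 - 357 = 8
Full years 1916 (366), 1917 (365), 1918 (365), 1919 (365): 1461
Total = 8 + 1461 + 17 = 1486

1486 days


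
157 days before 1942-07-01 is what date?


Start: 1942-07-01, subtract 157 days
Back 1 day from July 1 reaches June 30, 1942 -> 156 left
June 1942 has 30 days -> back to May 31, 1942 -> 126 left
May 1942 has 31 days -> back to April 30, 1942 -> 95 left
April 1942 has 30 days -> back to March 31, 1942 -> 65 left
March 1942 has 31 days -> back to February 28, 1942 -> 34 left
February 1942 has 28 days -> back to January 31, 1942 -> 6 left
January 1942: 31 - 6 = 25 -> lands on January 25

Result: 1942-01-25


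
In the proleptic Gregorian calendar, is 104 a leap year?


Gregorian leap year rule: divisible by 4, but not by 100, unless also by 400.
104 is divisible by 4 but not 100 -> leap year

Yes


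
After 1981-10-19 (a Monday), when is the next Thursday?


Current: Monday
Target: Thursday
Days ahead: 3

Next Thursday: 1981-10-22


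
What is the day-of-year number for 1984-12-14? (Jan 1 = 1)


Date: December 14, 1984
Days in months 1 through 11: 335
Plus 14 days in December

Day of year: 349


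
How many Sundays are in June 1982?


June 1982 has 30 days
Anchor: Jan 1, 1982. With p = 1982 - 1 = 1981: (p + p//4 - p//100 + p//400) mod 7 = (1981 + 495 - 19 + 4) mod 7 = 2461 mod 7 = 4 -> Friday (Mon=0 ... Sun=6)
Days before June (Jan-May): 151; June 1 index = (4 + 151) mod 7 = 1 -> Tuesday
First Sunday is June 6
Sundays: 6, 13, 20, 27

4 Sundays


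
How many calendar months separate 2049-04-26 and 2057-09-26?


From April 2049 to September 2057
8 years * 12 = 96 months, plus 5 months = 101

101 months


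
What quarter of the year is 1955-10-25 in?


Month: October (month 10)
Q1: Jan-Mar, Q2: Apr-Jun, Q3: Jul-Sep, Q4: Oct-Dec

Q4


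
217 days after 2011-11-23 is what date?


Start: 2011-11-23, add 217 days
November 2011 has 30 days: 30 - 23 = 7 days to November 30 -> 210 left
December 2011 has 31 days -> 179 left
January 2012 has 31 days -> 148 left
February 2012 has 29 days -> 119 left
March 2012 has 31 days -> 88 left
April 2012 has 30 days -> 58 left
May 2012 has 31 days -> 27 left
June 2012: 27 <= 30 -> lands on June 27

Result: 2012-06-27


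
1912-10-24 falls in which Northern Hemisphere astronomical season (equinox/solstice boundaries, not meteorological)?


Date: October 24
Astronomical Autumn (approx.; exact equinox/solstice day varies by year): September 22 to December 20
October 24 falls within the Autumn window

Autumn


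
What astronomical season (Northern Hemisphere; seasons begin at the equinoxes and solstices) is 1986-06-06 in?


Date: June 6
Astronomical Spring (approx.; exact equinox/solstice day varies by year): March 20 to June 20
June 6 falls within the Spring window

Spring


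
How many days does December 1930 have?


December 1930

31 days


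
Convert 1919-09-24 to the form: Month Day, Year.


ISO 1919-09-24 parses as year=1919, month=09, day=24
Month 9 -> September

September 24, 1919


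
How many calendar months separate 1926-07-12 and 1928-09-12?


From July 1926 to September 1928
2 years * 12 = 24 months, plus 2 months = 26

26 months


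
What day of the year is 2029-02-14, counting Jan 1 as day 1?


Date: February 14, 2029
Days in months 1 through 1: 31
Plus 14 days in February

Day of year: 45


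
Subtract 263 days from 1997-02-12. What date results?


Start: 1997-02-12, subtract 263 days
Back 12 days from February 12 reaches January 31, 1997 -> 251 left
January 1997 has 31 days -> back to December 31, 1996 -> 220 left
December 1996 has 31 days -> back to November 30, 1996 -> 189 left
November 1996 has 30 days -> back to October 31, 1996 -> 159 left
October 1996 has 31 days -> back to September 30, 1996 -> 128 left
September 1996 has 30 days -> back to August 31, 1996 -> 98 left
August 1996 has 31 days -> back to July 31, 1996 -> 67 left
July 1996 has 31 days -> back to June 30, 1996 -> 36 left
June 1996 has 30 days -> back to May 31, 1996 -> 6 left
May 1996: 31 - 6 = 25 -> lands on May 25

Result: 1996-05-25


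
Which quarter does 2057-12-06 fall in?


Month: December (month 12)
Q1: Jan-Mar, Q2: Apr-Jun, Q3: Jul-Sep, Q4: Oct-Dec

Q4


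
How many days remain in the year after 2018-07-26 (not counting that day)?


Day of year: 207 of 365
Remaining = 365 - 207

158 days


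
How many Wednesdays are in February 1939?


February 1939 has 28 days
Anchor: Jan 1, 1939. With p = 1939 - 1 = 1938: (p + p//4 - p//100 + p//400) mod 7 = (1938 + 484 - 19 + 4) mod 7 = 2407 mod 7 = 6 -> Sunday (Mon=0 ... Sun=6)
Days before February (Jan): 31; February 1 index = (6 + 31) mod 7 = 2 -> Wednesday
First Wednesday is February 1
Wednesdays: 1, 8, 15, 22

4 Wednesdays


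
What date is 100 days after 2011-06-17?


Start: 2011-06-17, add 100 days
June 2011 has 30 days: 30 - 17 = 13 days to June 30 -> 87 left
July 2011 has 31 days -> 56 left
August 2011 has 31 days -> 25 left
September 2011: 25 <= 30 -> lands on September 25

Result: 2011-09-25


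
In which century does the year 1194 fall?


Century = (year - 1) // 100 + 1
= (1194 - 1) // 100 + 1
= 1193 // 100 + 1
= 11 + 1

12th century


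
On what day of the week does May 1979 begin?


Target: May 1, 1979
Anchor: Jan 1, 1979. With p = 1979 - 1 = 1978: (p + p//4 - p//100 + p//400) mod 7 = (1978 + 494 - 19 + 4) mod 7 = 2457 mod 7 = 0 -> Monday (Mon=0 ... Sun=6)
Days before May (Jan-Apr): 120 days
Weekday index = (0 + 120) mod 7 = 1

Tuesday


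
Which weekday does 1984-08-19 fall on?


Date: August 19, 1984
Anchor: Jan 1, 1984. With p = 1984 - 1 = 1983: (p + p//4 - p//100 + p//400) mod 7 = (1983 + 495 - 19 + 4) mod 7 = 2463 mod 7 = 6 -> Sunday (Mon=0 ... Sun=6)
Days before August (Jan-Jul): 213; offset = 213 + 19 - 1 = 231
Weekday index = (6 + 231) mod 7 = 6

Day of the week: Sunday


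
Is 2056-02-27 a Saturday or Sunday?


Anchor: Jan 1, 2056. With p = 2056 - 1 = 2055: (p + p//4 - p//100 + p//400) mod 7 = (2055 + 513 - 20 + 5) mod 7 = 2553 mod 7 = 5 -> Saturday (Mon=0 ... Sun=6)
Day of year: 58; offset = 57
Weekday index = (5 + 57) mod 7 = 6 -> Sunday
Weekend days: Saturday, Sunday

Yes


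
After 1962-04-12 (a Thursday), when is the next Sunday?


Current: Thursday
Target: Sunday
Days ahead: 3

Next Sunday: 1962-04-15


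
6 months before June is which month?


June is month 6
6 - 6 = 0; wrap: 0 + 12 = 12

December


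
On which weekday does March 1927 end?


March 1927 has 31 days
Anchor: Jan 1, 1927. With p = 1927 - 1 = 1926: (p + p//4 - p//100 + p//400) mod 7 = (1926 + 481 - 19 + 4) mod 7 = 2392 mod 7 = 5 -> Saturday (Mon=0 ... Sun=6)
Days before March (Jan-Feb): 59; March 1 index = (5 + 59) mod 7 = 1 -> Tuesday
Last day offset: 31 - 1 = 30 days
Weekday index = (1 + 30) mod 7 = 3

Thursday, March 31


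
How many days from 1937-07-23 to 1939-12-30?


From 1937-07-23 to 1939-12-30
1937-07-23: days before July = 31 + 28 + 31 + 30 + 31 + 30 = 181 (1937 is not a leap year); day of year = 181 + 23 = 204
1939-12-30: days before December = 31 + 28 + 31 + 30 + 31 + 30 + 31 + 31 + 30 + 31 + 30 = 334 (1939 is not a leap year); day of year = 334 + 30 = 364
Rest of 1937: 365 - 204 = 161
Full years 1938 (365): 365
Total = 161 + 365 + 364 = 890

890 days


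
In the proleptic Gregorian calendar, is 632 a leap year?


Gregorian leap year rule: divisible by 4, but not by 100, unless also by 400.
632 is divisible by 4 but not 100 -> leap year

Yes


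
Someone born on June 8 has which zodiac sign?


Date: June 8
Conventional tropical zodiac dates: Gemini from May 21 onward; Cancer starts June 21
June 8 falls within the Gemini range

Gemini


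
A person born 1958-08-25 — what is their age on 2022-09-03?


Birth: 1958-08-25
Reference: 2022-09-03
Year difference: 2022 - 1958 = 64

64 years old


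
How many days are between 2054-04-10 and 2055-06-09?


From 2054-04-10 to 2055-06-09
2054-04-10: days before April = 31 + 28 + 31 = 90 (2054 is not a leap year); day of year = 90 + 10 = 100
2055-06-09: days before June = 31 + 28 + 31 + 30 + 31 = 151 (2055 is not a leap year); day of year = 151 + 9 = 160
Rest of 2054: 365 - 100 = 265
Total = 265 + 160 = 425

425 days


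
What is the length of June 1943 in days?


June 1943

30 days


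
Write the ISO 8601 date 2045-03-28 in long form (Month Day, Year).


ISO 2045-03-28 parses as year=2045, month=03, day=28
Month 3 -> March

March 28, 2045


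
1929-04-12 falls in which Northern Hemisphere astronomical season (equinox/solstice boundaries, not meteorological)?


Date: April 12
Astronomical Spring (approx.; exact equinox/solstice day varies by year): March 20 to June 20
April 12 falls within the Spring window

Spring


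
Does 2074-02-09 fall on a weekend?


Anchor: Jan 1, 2074. With p = 2074 - 1 = 2073: (p + p//4 - p//100 + p//400) mod 7 = (2073 + 518 - 20 + 5) mod 7 = 2576 mod 7 = 0 -> Monday (Mon=0 ... Sun=6)
Day of year: 40; offset = 39
Weekday index = (0 + 39) mod 7 = 4 -> Friday
Weekend days: Saturday, Sunday

No


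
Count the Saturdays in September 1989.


September 1989 has 30 days
Anchor: Jan 1, 1989. With p = 1989 - 1 = 1988: (p + p//4 - p//100 + p//400) mod 7 = (1988 + 497 - 19 + 4) mod 7 = 2470 mod 7 = 6 -> Sunday (Mon=0 ... Sun=6)
Days before September (Jan-Aug): 243; September 1 index = (6 + 243) mod 7 = 4 -> Friday
First Saturday is September 2
Saturdays: 2, 9, 16, 23, 30

5 Saturdays


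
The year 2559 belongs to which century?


Century = (year - 1) // 100 + 1
= (2559 - 1) // 100 + 1
= 2558 // 100 + 1
= 25 + 1

26th century


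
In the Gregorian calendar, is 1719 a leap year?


Gregorian leap year rule: divisible by 4, but not by 100, unless also by 400.
1719 is not divisible by 4 -> not a leap year

No


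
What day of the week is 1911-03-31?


Date: March 31, 1911
Anchor: Jan 1, 1911. With p = 1911 - 1 = 1910: (p + p//4 - p//100 + p//400) mod 7 = (1910 + 477 - 19 + 4) mod 7 = 2372 mod 7 = 6 -> Sunday (Mon=0 ... Sun=6)
Days before March (Jan-Feb): 59; offset = 59 + 31 - 1 = 89
Weekday index = (6 + 89) mod 7 = 4

Day of the week: Friday


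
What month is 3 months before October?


October is month 10
10 - 3 = 7

July


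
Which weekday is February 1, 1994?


Target: February 1, 1994
Anchor: Jan 1, 1994. With p = 1994 - 1 = 1993: (p + p//4 - p//100 + p//400) mod 7 = (1993 + 498 - 19 + 4) mod 7 = 2476 mod 7 = 5 -> Saturday (Mon=0 ... Sun=6)
Days before February (Jan): 31 days
Weekday index = (5 + 31) mod 7 = 1

Tuesday


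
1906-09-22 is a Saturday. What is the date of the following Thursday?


Current: Saturday
Target: Thursday
Days ahead: 5

Next Thursday: 1906-09-27


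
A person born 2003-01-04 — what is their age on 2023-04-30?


Birth: 2003-01-04
Reference: 2023-04-30
Year difference: 2023 - 2003 = 20

20 years old


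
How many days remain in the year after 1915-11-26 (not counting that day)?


Day of year: 330 of 365
Remaining = 365 - 330

35 days


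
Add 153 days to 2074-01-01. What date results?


Start: 2074-01-01, add 153 days
January 2074 has 31 days: 31 - 1 = 30 days to January 31 -> 123 left
February 2074 has 28 days -> 95 left
March 2074 has 31 days -> 64 left
April 2074 has 30 days -> 34 left
May 2074 has 31 days -> 3 left
June 2074: 3 <= 30 -> lands on June 3

Result: 2074-06-03


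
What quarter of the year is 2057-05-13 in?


Month: May (month 5)
Q1: Jan-Mar, Q2: Apr-Jun, Q3: Jul-Sep, Q4: Oct-Dec

Q2


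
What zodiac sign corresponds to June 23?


Date: June 23
Conventional tropical zodiac dates: Cancer from June 21 onward; Leo starts July 23
June 23 falls within the Cancer range

Cancer


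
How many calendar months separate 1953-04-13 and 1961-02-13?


From April 1953 to February 1961
8 years * 12 = 96 months, minus 2 months = 94

94 months


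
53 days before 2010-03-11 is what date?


Start: 2010-03-11, subtract 53 days
Back 11 days from March 11 reaches February 28, 2010 -> 42 left
February 2010 has 28 days -> back to January 31, 2010 -> 14 left
January 2010: 31 - 14 = 17 -> lands on January 17

Result: 2010-01-17


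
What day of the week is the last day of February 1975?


February 1975 has 28 days
Anchor: Jan 1, 1975. With p = 1975 - 1 = 1974: (p + p//4 - p//100 + p//400) mod 7 = (1974 + 493 - 19 + 4) mod 7 = 2452 mod 7 = 2 -> Wednesday (Mon=0 ... Sun=6)
Days before February (Jan): 31; February 1 index = (2 + 31) mod 7 = 5 -> Saturday
Last day offset: 28 - 1 = 27 days
Weekday index = (5 + 27) mod 7 = 4

Friday, February 28


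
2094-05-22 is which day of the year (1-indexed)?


Date: May 22, 2094
Days in months 1 through 4: 120
Plus 22 days in May

Day of year: 142


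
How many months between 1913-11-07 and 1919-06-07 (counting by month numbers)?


From November 1913 to June 1919
6 years * 12 = 72 months, minus 5 months = 67

67 months


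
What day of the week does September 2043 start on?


Target: September 1, 2043
Anchor: Jan 1, 2043. With p = 2043 - 1 = 2042: (p + p//4 - p//100 + p//400) mod 7 = (2042 + 510 - 20 + 5) mod 7 = 2537 mod 7 = 3 -> Thursday (Mon=0 ... Sun=6)
Days before September (Jan-Aug): 243 days
Weekday index = (3 + 243) mod 7 = 1

Tuesday


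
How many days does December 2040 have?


December 2040

31 days


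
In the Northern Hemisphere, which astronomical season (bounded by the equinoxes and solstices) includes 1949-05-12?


Date: May 12
Astronomical Spring (approx.; exact equinox/solstice day varies by year): March 20 to June 20
May 12 falls within the Spring window

Spring


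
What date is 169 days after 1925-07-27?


Start: 1925-07-27, add 169 days
July 1925 has 31 days: 31 - 27 = 4 days to July 31 -> 165 left
August 1925 has 31 days -> 134 left
September 1925 has 30 days -> 104 left
October 1925 has 31 days -> 73 left
November 1925 has 30 days -> 43 left
December 1925 has 31 days -> 12 left
January 1926: 12 <= 31 -> lands on January 12

Result: 1926-01-12


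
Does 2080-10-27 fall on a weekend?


Anchor: Jan 1, 2080. With p = 2080 - 1 = 2079: (p + p//4 - p//100 + p//400) mod 7 = (2079 + 519 - 20 + 5) mod 7 = 2583 mod 7 = 0 -> Monday (Mon=0 ... Sun=6)
Day of year: 301; offset = 300
Weekday index = (0 + 300) mod 7 = 6 -> Sunday
Weekend days: Saturday, Sunday

Yes


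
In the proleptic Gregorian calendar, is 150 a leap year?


Gregorian leap year rule: divisible by 4, but not by 100, unless also by 400.
150 is not divisible by 4 -> not a leap year

No


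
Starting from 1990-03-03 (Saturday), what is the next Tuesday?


Current: Saturday
Target: Tuesday
Days ahead: 3

Next Tuesday: 1990-03-06


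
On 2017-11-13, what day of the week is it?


Date: November 13, 2017
Anchor: Jan 1, 2017. With p = 2017 - 1 = 2016: (p + p//4 - p//100 + p//400) mod 7 = (2016 + 504 - 20 + 5) mod 7 = 2505 mod 7 = 6 -> Sunday (Mon=0 ... Sun=6)
Days before November (Jan-Oct): 304; offset = 304 + 13 - 1 = 316
Weekday index = (6 + 316) mod 7 = 0

Day of the week: Monday


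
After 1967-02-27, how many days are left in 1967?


Day of year: 58 of 365
Remaining = 365 - 58

307 days


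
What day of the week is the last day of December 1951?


December 1951 has 31 days
Anchor: Jan 1, 1951. With p = 1951 - 1 = 1950: (p + p//4 - p//100 + p//400) mod 7 = (1950 + 487 - 19 + 4) mod 7 = 2422 mod 7 = 0 -> Monday (Mon=0 ... Sun=6)
Days before December (Jan-Nov): 334; December 1 index = (0 + 334) mod 7 = 5 -> Saturday
Last day offset: 31 - 1 = 30 days
Weekday index = (5 + 30) mod 7 = 0

Monday, December 31


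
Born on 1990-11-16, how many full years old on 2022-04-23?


Birth: 1990-11-16
Reference: 2022-04-23
Year difference: 2022 - 1990 = 32
Birthday not yet reached in 2022, subtract 1

31 years old


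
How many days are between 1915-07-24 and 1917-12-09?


From 1915-07-24 to 1917-12-09
1915-07-24: days before July = 31 + 28 + 31 + 30 + 31 + 30 = 181 (1915 is not a leap year); day of year = 181 + 24 = 205
1917-12-09: days before December = 31 + 28 + 31 + 30 + 31 + 30 + 31 + 31 + 30 + 31 + 30 = 334 (1917 is not a leap year); day of year = 334 + 9 = 343
Rest of 1915: 365 - 205 = 160
Full years 1916 (366): 366
Total = 160 + 366 + 343 = 869

869 days


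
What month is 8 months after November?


November is month 11
11 + 8 = 19; wrap: 19 - 12 = 7

July


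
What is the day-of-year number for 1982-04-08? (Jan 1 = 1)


Date: April 8, 1982
Days in months 1 through 3: 90
Plus 8 days in April

Day of year: 98


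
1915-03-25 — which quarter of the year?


Month: March (month 3)
Q1: Jan-Mar, Q2: Apr-Jun, Q3: Jul-Sep, Q4: Oct-Dec

Q1


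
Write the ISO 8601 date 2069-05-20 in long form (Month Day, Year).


ISO 2069-05-20 parses as year=2069, month=05, day=20
Month 5 -> May

May 20, 2069


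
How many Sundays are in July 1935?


July 1935 has 31 days
Anchor: Jan 1, 1935. With p = 1935 - 1 = 1934: (p + p//4 - p//100 + p//400) mod 7 = (1934 + 483 - 19 + 4) mod 7 = 2402 mod 7 = 1 -> Tuesday (Mon=0 ... Sun=6)
Days before July (Jan-Jun): 181; July 1 index = (1 + 181) mod 7 = 0 -> Monday
First Sunday is July 7
Sundays: 7, 14, 21, 28

4 Sundays


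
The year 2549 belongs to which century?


Century = (year - 1) // 100 + 1
= (2549 - 1) // 100 + 1
= 2548 // 100 + 1
= 25 + 1

26th century


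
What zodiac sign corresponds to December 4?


Date: December 4
Conventional tropical zodiac dates: Sagittarius from November 22 onward; Capricorn starts December 22
December 4 falls within the Sagittarius range

Sagittarius


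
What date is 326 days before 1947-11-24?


Start: 1947-11-24, subtract 326 days
Back 24 days from November 24 reaches October 31, 1947 -> 302 left
October 1947 has 31 days -> back to September 30, 1947 -> 271 left
September 1947 has 30 days -> back to August 31, 1947 -> 241 left
August 1947 has 31 days -> back to July 31, 1947 -> 210 left
July 1947 has 31 days -> back to June 30, 1947 -> 179 left
June 1947 has 30 days -> back to May 31, 1947 -> 149 left
May 1947 has 31 days -> back to April 30, 1947 -> 118 left
April 1947 has 30 days -> back to March 31, 1947 -> 88 left
March 1947 has 31 days -> back to February 28, 1947 -> 57 left
February 1947 has 28 days -> back to January 31, 1947 -> 29 left
January 1947: 31 - 29 = 2 -> lands on January 2

Result: 1947-01-02


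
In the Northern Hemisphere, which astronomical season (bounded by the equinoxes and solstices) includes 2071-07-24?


Date: July 24
Astronomical Summer (approx.; exact equinox/solstice day varies by year): June 21 to September 21
July 24 falls within the Summer window

Summer


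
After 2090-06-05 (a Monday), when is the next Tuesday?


Current: Monday
Target: Tuesday
Days ahead: 1

Next Tuesday: 2090-06-06


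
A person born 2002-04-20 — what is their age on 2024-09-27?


Birth: 2002-04-20
Reference: 2024-09-27
Year difference: 2024 - 2002 = 22

22 years old


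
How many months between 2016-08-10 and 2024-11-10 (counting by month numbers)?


From August 2016 to November 2024
8 years * 12 = 96 months, plus 3 months = 99

99 months


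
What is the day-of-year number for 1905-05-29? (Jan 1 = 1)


Date: May 29, 1905
Days in months 1 through 4: 120
Plus 29 days in May

Day of year: 149


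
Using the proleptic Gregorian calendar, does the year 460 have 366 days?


Gregorian leap year rule: divisible by 4, but not by 100, unless also by 400.
460 is divisible by 4 but not 100 -> leap year

Yes


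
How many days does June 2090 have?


June 2090

30 days


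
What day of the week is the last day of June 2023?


June 2023 has 30 days
Anchor: Jan 1, 2023. With p = 2023 - 1 = 2022: (p + p//4 - p//100 + p//400) mod 7 = (2022 + 505 - 20 + 5) mod 7 = 2512 mod 7 = 6 -> Sunday (Mon=0 ... Sun=6)
Days before June (Jan-May): 151; June 1 index = (6 + 151) mod 7 = 3 -> Thursday
Last day offset: 30 - 1 = 29 days
Weekday index = (3 + 29) mod 7 = 4

Friday, June 30


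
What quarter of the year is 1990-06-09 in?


Month: June (month 6)
Q1: Jan-Mar, Q2: Apr-Jun, Q3: Jul-Sep, Q4: Oct-Dec

Q2


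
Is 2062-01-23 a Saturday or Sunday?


Anchor: Jan 1, 2062. With p = 2062 - 1 = 2061: (p + p//4 - p//100 + p//400) mod 7 = (2061 + 515 - 20 + 5) mod 7 = 2561 mod 7 = 6 -> Sunday (Mon=0 ... Sun=6)
Day of year: 23; offset = 22
Weekday index = (6 + 22) mod 7 = 0 -> Monday
Weekend days: Saturday, Sunday

No
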